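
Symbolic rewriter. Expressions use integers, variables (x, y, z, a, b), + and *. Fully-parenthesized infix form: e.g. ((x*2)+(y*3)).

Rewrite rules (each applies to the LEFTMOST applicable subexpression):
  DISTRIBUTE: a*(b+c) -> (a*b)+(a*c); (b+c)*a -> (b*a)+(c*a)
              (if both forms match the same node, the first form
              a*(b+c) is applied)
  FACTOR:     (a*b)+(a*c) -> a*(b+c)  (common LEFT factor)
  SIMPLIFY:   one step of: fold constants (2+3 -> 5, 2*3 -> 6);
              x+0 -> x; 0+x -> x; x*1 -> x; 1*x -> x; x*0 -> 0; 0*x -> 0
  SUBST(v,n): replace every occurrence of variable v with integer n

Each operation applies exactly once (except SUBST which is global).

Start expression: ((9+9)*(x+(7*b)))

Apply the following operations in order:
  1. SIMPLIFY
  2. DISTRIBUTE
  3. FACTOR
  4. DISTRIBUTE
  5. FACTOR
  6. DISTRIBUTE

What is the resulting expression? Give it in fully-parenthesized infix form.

Answer: ((18*x)+(18*(7*b)))

Derivation:
Start: ((9+9)*(x+(7*b)))
Apply SIMPLIFY at L (target: (9+9)): ((9+9)*(x+(7*b))) -> (18*(x+(7*b)))
Apply DISTRIBUTE at root (target: (18*(x+(7*b)))): (18*(x+(7*b))) -> ((18*x)+(18*(7*b)))
Apply FACTOR at root (target: ((18*x)+(18*(7*b)))): ((18*x)+(18*(7*b))) -> (18*(x+(7*b)))
Apply DISTRIBUTE at root (target: (18*(x+(7*b)))): (18*(x+(7*b))) -> ((18*x)+(18*(7*b)))
Apply FACTOR at root (target: ((18*x)+(18*(7*b)))): ((18*x)+(18*(7*b))) -> (18*(x+(7*b)))
Apply DISTRIBUTE at root (target: (18*(x+(7*b)))): (18*(x+(7*b))) -> ((18*x)+(18*(7*b)))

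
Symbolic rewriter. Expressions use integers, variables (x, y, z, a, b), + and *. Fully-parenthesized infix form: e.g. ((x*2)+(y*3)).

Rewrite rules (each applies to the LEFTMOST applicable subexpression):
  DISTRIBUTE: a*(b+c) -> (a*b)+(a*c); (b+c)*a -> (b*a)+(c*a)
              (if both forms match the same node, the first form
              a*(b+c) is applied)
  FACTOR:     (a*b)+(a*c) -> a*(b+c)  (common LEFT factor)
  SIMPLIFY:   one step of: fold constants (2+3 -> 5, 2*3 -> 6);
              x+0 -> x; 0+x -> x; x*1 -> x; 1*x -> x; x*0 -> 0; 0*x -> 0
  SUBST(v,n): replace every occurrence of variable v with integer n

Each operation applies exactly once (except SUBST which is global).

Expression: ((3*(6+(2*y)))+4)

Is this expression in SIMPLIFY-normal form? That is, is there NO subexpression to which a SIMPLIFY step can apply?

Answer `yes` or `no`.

Answer: yes

Derivation:
Expression: ((3*(6+(2*y)))+4)
Scanning for simplifiable subexpressions (pre-order)...
  at root: ((3*(6+(2*y)))+4) (not simplifiable)
  at L: (3*(6+(2*y))) (not simplifiable)
  at LR: (6+(2*y)) (not simplifiable)
  at LRR: (2*y) (not simplifiable)
Result: no simplifiable subexpression found -> normal form.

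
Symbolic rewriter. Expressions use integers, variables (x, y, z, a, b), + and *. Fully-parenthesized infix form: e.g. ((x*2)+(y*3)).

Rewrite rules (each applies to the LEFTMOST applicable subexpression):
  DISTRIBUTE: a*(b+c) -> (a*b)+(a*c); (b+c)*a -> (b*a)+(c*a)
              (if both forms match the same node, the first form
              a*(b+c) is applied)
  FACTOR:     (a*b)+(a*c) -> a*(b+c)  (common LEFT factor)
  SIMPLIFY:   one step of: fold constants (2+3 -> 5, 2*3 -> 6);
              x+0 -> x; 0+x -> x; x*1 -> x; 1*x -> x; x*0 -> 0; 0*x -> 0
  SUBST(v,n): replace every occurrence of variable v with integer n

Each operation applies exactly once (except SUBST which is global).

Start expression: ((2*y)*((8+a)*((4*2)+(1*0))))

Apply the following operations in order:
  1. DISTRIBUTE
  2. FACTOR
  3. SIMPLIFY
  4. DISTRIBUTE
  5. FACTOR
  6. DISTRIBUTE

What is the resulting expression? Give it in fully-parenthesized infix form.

Answer: ((2*y)*(((8+a)*8)+((8+a)*(1*0))))

Derivation:
Start: ((2*y)*((8+a)*((4*2)+(1*0))))
Apply DISTRIBUTE at R (target: ((8+a)*((4*2)+(1*0)))): ((2*y)*((8+a)*((4*2)+(1*0)))) -> ((2*y)*(((8+a)*(4*2))+((8+a)*(1*0))))
Apply FACTOR at R (target: (((8+a)*(4*2))+((8+a)*(1*0)))): ((2*y)*(((8+a)*(4*2))+((8+a)*(1*0)))) -> ((2*y)*((8+a)*((4*2)+(1*0))))
Apply SIMPLIFY at RRL (target: (4*2)): ((2*y)*((8+a)*((4*2)+(1*0)))) -> ((2*y)*((8+a)*(8+(1*0))))
Apply DISTRIBUTE at R (target: ((8+a)*(8+(1*0)))): ((2*y)*((8+a)*(8+(1*0)))) -> ((2*y)*(((8+a)*8)+((8+a)*(1*0))))
Apply FACTOR at R (target: (((8+a)*8)+((8+a)*(1*0)))): ((2*y)*(((8+a)*8)+((8+a)*(1*0)))) -> ((2*y)*((8+a)*(8+(1*0))))
Apply DISTRIBUTE at R (target: ((8+a)*(8+(1*0)))): ((2*y)*((8+a)*(8+(1*0)))) -> ((2*y)*(((8+a)*8)+((8+a)*(1*0))))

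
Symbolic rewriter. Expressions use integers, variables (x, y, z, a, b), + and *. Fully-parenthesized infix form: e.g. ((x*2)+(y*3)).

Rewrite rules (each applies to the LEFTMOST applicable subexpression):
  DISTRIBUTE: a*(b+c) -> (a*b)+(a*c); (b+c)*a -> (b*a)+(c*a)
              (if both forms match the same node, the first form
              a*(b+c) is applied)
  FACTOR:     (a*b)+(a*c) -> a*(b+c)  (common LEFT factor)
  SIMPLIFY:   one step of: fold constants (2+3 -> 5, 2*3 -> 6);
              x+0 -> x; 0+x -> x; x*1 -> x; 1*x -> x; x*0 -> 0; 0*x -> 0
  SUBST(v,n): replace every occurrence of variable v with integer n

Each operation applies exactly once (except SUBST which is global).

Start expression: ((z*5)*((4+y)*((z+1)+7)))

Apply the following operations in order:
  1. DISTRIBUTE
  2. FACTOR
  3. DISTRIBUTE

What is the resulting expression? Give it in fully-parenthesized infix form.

Start: ((z*5)*((4+y)*((z+1)+7)))
Apply DISTRIBUTE at R (target: ((4+y)*((z+1)+7))): ((z*5)*((4+y)*((z+1)+7))) -> ((z*5)*(((4+y)*(z+1))+((4+y)*7)))
Apply FACTOR at R (target: (((4+y)*(z+1))+((4+y)*7))): ((z*5)*(((4+y)*(z+1))+((4+y)*7))) -> ((z*5)*((4+y)*((z+1)+7)))
Apply DISTRIBUTE at R (target: ((4+y)*((z+1)+7))): ((z*5)*((4+y)*((z+1)+7))) -> ((z*5)*(((4+y)*(z+1))+((4+y)*7)))

Answer: ((z*5)*(((4+y)*(z+1))+((4+y)*7)))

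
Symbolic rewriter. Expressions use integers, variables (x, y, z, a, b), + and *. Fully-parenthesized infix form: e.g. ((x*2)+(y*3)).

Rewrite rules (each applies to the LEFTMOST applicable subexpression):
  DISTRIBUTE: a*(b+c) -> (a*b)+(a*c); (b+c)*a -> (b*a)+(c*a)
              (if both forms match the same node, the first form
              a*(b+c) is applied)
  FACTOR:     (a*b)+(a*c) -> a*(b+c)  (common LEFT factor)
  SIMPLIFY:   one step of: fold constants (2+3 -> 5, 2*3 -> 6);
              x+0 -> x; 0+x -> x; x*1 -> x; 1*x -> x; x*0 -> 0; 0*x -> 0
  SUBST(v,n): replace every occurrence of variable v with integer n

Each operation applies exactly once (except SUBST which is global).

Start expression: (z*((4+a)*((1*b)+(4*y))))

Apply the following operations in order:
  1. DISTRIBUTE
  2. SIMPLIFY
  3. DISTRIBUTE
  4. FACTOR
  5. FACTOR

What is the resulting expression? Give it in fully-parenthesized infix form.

Answer: (z*((4+a)*(b+(4*y))))

Derivation:
Start: (z*((4+a)*((1*b)+(4*y))))
Apply DISTRIBUTE at R (target: ((4+a)*((1*b)+(4*y)))): (z*((4+a)*((1*b)+(4*y)))) -> (z*(((4+a)*(1*b))+((4+a)*(4*y))))
Apply SIMPLIFY at RLR (target: (1*b)): (z*(((4+a)*(1*b))+((4+a)*(4*y)))) -> (z*(((4+a)*b)+((4+a)*(4*y))))
Apply DISTRIBUTE at root (target: (z*(((4+a)*b)+((4+a)*(4*y))))): (z*(((4+a)*b)+((4+a)*(4*y)))) -> ((z*((4+a)*b))+(z*((4+a)*(4*y))))
Apply FACTOR at root (target: ((z*((4+a)*b))+(z*((4+a)*(4*y))))): ((z*((4+a)*b))+(z*((4+a)*(4*y)))) -> (z*(((4+a)*b)+((4+a)*(4*y))))
Apply FACTOR at R (target: (((4+a)*b)+((4+a)*(4*y)))): (z*(((4+a)*b)+((4+a)*(4*y)))) -> (z*((4+a)*(b+(4*y))))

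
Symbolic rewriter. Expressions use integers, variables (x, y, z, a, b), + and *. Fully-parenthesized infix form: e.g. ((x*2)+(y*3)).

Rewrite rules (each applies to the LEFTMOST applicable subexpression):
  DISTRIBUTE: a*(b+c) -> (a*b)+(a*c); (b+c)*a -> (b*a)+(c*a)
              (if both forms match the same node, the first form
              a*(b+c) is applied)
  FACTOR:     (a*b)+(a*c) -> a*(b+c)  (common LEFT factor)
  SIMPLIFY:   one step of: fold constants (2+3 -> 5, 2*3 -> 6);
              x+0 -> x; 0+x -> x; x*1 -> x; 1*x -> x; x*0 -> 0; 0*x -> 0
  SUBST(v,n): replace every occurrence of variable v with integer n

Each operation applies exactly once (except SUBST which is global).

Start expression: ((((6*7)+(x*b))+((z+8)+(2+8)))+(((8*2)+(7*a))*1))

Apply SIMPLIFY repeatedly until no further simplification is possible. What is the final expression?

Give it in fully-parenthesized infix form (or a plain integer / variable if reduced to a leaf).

Answer: (((42+(x*b))+((z+8)+10))+(16+(7*a)))

Derivation:
Start: ((((6*7)+(x*b))+((z+8)+(2+8)))+(((8*2)+(7*a))*1))
Step 1: at LLL: (6*7) -> 42; overall: ((((6*7)+(x*b))+((z+8)+(2+8)))+(((8*2)+(7*a))*1)) -> (((42+(x*b))+((z+8)+(2+8)))+(((8*2)+(7*a))*1))
Step 2: at LRR: (2+8) -> 10; overall: (((42+(x*b))+((z+8)+(2+8)))+(((8*2)+(7*a))*1)) -> (((42+(x*b))+((z+8)+10))+(((8*2)+(7*a))*1))
Step 3: at R: (((8*2)+(7*a))*1) -> ((8*2)+(7*a)); overall: (((42+(x*b))+((z+8)+10))+(((8*2)+(7*a))*1)) -> (((42+(x*b))+((z+8)+10))+((8*2)+(7*a)))
Step 4: at RL: (8*2) -> 16; overall: (((42+(x*b))+((z+8)+10))+((8*2)+(7*a))) -> (((42+(x*b))+((z+8)+10))+(16+(7*a)))
Fixed point: (((42+(x*b))+((z+8)+10))+(16+(7*a)))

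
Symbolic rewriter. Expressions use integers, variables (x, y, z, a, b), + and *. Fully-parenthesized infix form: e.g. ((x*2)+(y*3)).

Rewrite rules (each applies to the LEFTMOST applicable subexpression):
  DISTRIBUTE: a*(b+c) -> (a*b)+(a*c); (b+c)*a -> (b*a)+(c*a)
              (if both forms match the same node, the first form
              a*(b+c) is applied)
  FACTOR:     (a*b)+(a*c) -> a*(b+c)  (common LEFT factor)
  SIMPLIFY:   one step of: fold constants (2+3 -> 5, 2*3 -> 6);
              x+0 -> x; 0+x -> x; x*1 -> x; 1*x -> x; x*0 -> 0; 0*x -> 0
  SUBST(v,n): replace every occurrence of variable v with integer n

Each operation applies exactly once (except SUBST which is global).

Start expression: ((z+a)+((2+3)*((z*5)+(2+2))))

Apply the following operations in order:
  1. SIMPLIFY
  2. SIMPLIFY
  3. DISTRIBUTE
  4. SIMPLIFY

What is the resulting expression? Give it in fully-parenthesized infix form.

Start: ((z+a)+((2+3)*((z*5)+(2+2))))
Apply SIMPLIFY at RL (target: (2+3)): ((z+a)+((2+3)*((z*5)+(2+2)))) -> ((z+a)+(5*((z*5)+(2+2))))
Apply SIMPLIFY at RRR (target: (2+2)): ((z+a)+(5*((z*5)+(2+2)))) -> ((z+a)+(5*((z*5)+4)))
Apply DISTRIBUTE at R (target: (5*((z*5)+4))): ((z+a)+(5*((z*5)+4))) -> ((z+a)+((5*(z*5))+(5*4)))
Apply SIMPLIFY at RR (target: (5*4)): ((z+a)+((5*(z*5))+(5*4))) -> ((z+a)+((5*(z*5))+20))

Answer: ((z+a)+((5*(z*5))+20))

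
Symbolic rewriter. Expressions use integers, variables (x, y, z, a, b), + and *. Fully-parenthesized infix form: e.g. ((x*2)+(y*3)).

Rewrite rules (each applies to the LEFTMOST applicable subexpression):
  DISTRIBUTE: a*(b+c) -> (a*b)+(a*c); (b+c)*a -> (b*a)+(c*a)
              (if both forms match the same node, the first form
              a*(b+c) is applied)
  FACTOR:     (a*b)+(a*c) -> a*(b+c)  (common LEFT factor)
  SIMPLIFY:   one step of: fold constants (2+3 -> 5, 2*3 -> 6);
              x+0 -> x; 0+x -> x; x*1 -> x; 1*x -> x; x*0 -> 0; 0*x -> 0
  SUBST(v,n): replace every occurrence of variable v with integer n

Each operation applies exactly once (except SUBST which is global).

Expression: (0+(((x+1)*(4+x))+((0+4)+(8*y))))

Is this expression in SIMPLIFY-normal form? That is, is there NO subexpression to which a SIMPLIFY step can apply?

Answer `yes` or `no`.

Expression: (0+(((x+1)*(4+x))+((0+4)+(8*y))))
Scanning for simplifiable subexpressions (pre-order)...
  at root: (0+(((x+1)*(4+x))+((0+4)+(8*y)))) (SIMPLIFIABLE)
  at R: (((x+1)*(4+x))+((0+4)+(8*y))) (not simplifiable)
  at RL: ((x+1)*(4+x)) (not simplifiable)
  at RLL: (x+1) (not simplifiable)
  at RLR: (4+x) (not simplifiable)
  at RR: ((0+4)+(8*y)) (not simplifiable)
  at RRL: (0+4) (SIMPLIFIABLE)
  at RRR: (8*y) (not simplifiable)
Found simplifiable subexpr at path root: (0+(((x+1)*(4+x))+((0+4)+(8*y))))
One SIMPLIFY step would give: (((x+1)*(4+x))+((0+4)+(8*y)))
-> NOT in normal form.

Answer: no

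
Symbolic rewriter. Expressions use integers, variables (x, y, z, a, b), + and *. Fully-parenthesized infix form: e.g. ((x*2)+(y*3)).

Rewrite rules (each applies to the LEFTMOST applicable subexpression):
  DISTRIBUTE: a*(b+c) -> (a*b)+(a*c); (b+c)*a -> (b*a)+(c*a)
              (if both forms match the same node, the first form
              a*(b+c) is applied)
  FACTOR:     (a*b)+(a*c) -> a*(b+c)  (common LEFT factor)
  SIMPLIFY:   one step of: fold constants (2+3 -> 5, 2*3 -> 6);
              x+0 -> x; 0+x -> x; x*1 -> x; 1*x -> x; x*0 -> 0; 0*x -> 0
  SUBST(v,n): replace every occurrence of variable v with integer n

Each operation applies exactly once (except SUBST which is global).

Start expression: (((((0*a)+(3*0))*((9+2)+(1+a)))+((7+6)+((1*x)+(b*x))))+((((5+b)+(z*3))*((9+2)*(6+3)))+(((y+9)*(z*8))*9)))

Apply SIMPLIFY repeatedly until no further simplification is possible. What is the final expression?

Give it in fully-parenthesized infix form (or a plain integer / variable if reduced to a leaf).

Answer: ((13+(x+(b*x)))+((((5+b)+(z*3))*99)+(((y+9)*(z*8))*9)))

Derivation:
Start: (((((0*a)+(3*0))*((9+2)+(1+a)))+((7+6)+((1*x)+(b*x))))+((((5+b)+(z*3))*((9+2)*(6+3)))+(((y+9)*(z*8))*9)))
Step 1: at LLLL: (0*a) -> 0; overall: (((((0*a)+(3*0))*((9+2)+(1+a)))+((7+6)+((1*x)+(b*x))))+((((5+b)+(z*3))*((9+2)*(6+3)))+(((y+9)*(z*8))*9))) -> ((((0+(3*0))*((9+2)+(1+a)))+((7+6)+((1*x)+(b*x))))+((((5+b)+(z*3))*((9+2)*(6+3)))+(((y+9)*(z*8))*9)))
Step 2: at LLL: (0+(3*0)) -> (3*0); overall: ((((0+(3*0))*((9+2)+(1+a)))+((7+6)+((1*x)+(b*x))))+((((5+b)+(z*3))*((9+2)*(6+3)))+(((y+9)*(z*8))*9))) -> ((((3*0)*((9+2)+(1+a)))+((7+6)+((1*x)+(b*x))))+((((5+b)+(z*3))*((9+2)*(6+3)))+(((y+9)*(z*8))*9)))
Step 3: at LLL: (3*0) -> 0; overall: ((((3*0)*((9+2)+(1+a)))+((7+6)+((1*x)+(b*x))))+((((5+b)+(z*3))*((9+2)*(6+3)))+(((y+9)*(z*8))*9))) -> (((0*((9+2)+(1+a)))+((7+6)+((1*x)+(b*x))))+((((5+b)+(z*3))*((9+2)*(6+3)))+(((y+9)*(z*8))*9)))
Step 4: at LL: (0*((9+2)+(1+a))) -> 0; overall: (((0*((9+2)+(1+a)))+((7+6)+((1*x)+(b*x))))+((((5+b)+(z*3))*((9+2)*(6+3)))+(((y+9)*(z*8))*9))) -> ((0+((7+6)+((1*x)+(b*x))))+((((5+b)+(z*3))*((9+2)*(6+3)))+(((y+9)*(z*8))*9)))
Step 5: at L: (0+((7+6)+((1*x)+(b*x)))) -> ((7+6)+((1*x)+(b*x))); overall: ((0+((7+6)+((1*x)+(b*x))))+((((5+b)+(z*3))*((9+2)*(6+3)))+(((y+9)*(z*8))*9))) -> (((7+6)+((1*x)+(b*x)))+((((5+b)+(z*3))*((9+2)*(6+3)))+(((y+9)*(z*8))*9)))
Step 6: at LL: (7+6) -> 13; overall: (((7+6)+((1*x)+(b*x)))+((((5+b)+(z*3))*((9+2)*(6+3)))+(((y+9)*(z*8))*9))) -> ((13+((1*x)+(b*x)))+((((5+b)+(z*3))*((9+2)*(6+3)))+(((y+9)*(z*8))*9)))
Step 7: at LRL: (1*x) -> x; overall: ((13+((1*x)+(b*x)))+((((5+b)+(z*3))*((9+2)*(6+3)))+(((y+9)*(z*8))*9))) -> ((13+(x+(b*x)))+((((5+b)+(z*3))*((9+2)*(6+3)))+(((y+9)*(z*8))*9)))
Step 8: at RLRL: (9+2) -> 11; overall: ((13+(x+(b*x)))+((((5+b)+(z*3))*((9+2)*(6+3)))+(((y+9)*(z*8))*9))) -> ((13+(x+(b*x)))+((((5+b)+(z*3))*(11*(6+3)))+(((y+9)*(z*8))*9)))
Step 9: at RLRR: (6+3) -> 9; overall: ((13+(x+(b*x)))+((((5+b)+(z*3))*(11*(6+3)))+(((y+9)*(z*8))*9))) -> ((13+(x+(b*x)))+((((5+b)+(z*3))*(11*9))+(((y+9)*(z*8))*9)))
Step 10: at RLR: (11*9) -> 99; overall: ((13+(x+(b*x)))+((((5+b)+(z*3))*(11*9))+(((y+9)*(z*8))*9))) -> ((13+(x+(b*x)))+((((5+b)+(z*3))*99)+(((y+9)*(z*8))*9)))
Fixed point: ((13+(x+(b*x)))+((((5+b)+(z*3))*99)+(((y+9)*(z*8))*9)))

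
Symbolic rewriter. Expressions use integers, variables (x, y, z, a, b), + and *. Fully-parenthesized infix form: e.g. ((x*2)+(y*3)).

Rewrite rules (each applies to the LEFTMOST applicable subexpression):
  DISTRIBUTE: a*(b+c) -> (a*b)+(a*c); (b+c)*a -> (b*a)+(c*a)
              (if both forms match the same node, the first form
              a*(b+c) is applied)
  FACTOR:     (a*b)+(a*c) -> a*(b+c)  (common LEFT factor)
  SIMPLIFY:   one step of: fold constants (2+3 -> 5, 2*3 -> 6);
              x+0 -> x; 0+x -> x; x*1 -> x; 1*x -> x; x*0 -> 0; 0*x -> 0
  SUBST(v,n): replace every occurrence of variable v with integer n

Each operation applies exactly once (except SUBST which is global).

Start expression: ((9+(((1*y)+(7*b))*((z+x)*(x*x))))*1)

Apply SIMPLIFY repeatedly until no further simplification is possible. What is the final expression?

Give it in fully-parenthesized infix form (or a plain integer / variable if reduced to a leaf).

Answer: (9+((y+(7*b))*((z+x)*(x*x))))

Derivation:
Start: ((9+(((1*y)+(7*b))*((z+x)*(x*x))))*1)
Step 1: at root: ((9+(((1*y)+(7*b))*((z+x)*(x*x))))*1) -> (9+(((1*y)+(7*b))*((z+x)*(x*x)))); overall: ((9+(((1*y)+(7*b))*((z+x)*(x*x))))*1) -> (9+(((1*y)+(7*b))*((z+x)*(x*x))))
Step 2: at RLL: (1*y) -> y; overall: (9+(((1*y)+(7*b))*((z+x)*(x*x)))) -> (9+((y+(7*b))*((z+x)*(x*x))))
Fixed point: (9+((y+(7*b))*((z+x)*(x*x))))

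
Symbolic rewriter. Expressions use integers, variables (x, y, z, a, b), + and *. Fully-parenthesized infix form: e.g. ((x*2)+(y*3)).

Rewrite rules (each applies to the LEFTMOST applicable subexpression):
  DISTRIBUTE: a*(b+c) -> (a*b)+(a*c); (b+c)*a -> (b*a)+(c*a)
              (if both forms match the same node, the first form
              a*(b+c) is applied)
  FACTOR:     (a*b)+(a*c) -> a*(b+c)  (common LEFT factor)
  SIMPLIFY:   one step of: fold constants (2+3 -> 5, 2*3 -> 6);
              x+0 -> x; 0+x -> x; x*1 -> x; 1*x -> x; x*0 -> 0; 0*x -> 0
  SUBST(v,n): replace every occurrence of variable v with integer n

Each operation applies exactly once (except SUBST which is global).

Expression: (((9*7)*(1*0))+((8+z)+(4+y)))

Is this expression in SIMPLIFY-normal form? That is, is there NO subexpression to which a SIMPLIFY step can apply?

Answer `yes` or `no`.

Answer: no

Derivation:
Expression: (((9*7)*(1*0))+((8+z)+(4+y)))
Scanning for simplifiable subexpressions (pre-order)...
  at root: (((9*7)*(1*0))+((8+z)+(4+y))) (not simplifiable)
  at L: ((9*7)*(1*0)) (not simplifiable)
  at LL: (9*7) (SIMPLIFIABLE)
  at LR: (1*0) (SIMPLIFIABLE)
  at R: ((8+z)+(4+y)) (not simplifiable)
  at RL: (8+z) (not simplifiable)
  at RR: (4+y) (not simplifiable)
Found simplifiable subexpr at path LL: (9*7)
One SIMPLIFY step would give: ((63*(1*0))+((8+z)+(4+y)))
-> NOT in normal form.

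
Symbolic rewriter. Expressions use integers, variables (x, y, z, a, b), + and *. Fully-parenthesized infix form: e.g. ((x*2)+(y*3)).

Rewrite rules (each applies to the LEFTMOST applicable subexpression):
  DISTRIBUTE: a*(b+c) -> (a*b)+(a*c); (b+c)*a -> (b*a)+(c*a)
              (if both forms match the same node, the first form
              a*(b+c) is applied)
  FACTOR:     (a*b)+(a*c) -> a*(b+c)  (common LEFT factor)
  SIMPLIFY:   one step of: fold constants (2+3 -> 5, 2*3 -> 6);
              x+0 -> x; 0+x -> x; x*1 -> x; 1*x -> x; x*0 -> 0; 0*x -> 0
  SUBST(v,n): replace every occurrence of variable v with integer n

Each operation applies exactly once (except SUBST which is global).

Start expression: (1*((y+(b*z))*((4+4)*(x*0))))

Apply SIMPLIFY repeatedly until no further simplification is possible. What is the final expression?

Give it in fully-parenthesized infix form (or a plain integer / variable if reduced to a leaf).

Start: (1*((y+(b*z))*((4+4)*(x*0))))
Step 1: at root: (1*((y+(b*z))*((4+4)*(x*0)))) -> ((y+(b*z))*((4+4)*(x*0))); overall: (1*((y+(b*z))*((4+4)*(x*0)))) -> ((y+(b*z))*((4+4)*(x*0)))
Step 2: at RL: (4+4) -> 8; overall: ((y+(b*z))*((4+4)*(x*0))) -> ((y+(b*z))*(8*(x*0)))
Step 3: at RR: (x*0) -> 0; overall: ((y+(b*z))*(8*(x*0))) -> ((y+(b*z))*(8*0))
Step 4: at R: (8*0) -> 0; overall: ((y+(b*z))*(8*0)) -> ((y+(b*z))*0)
Step 5: at root: ((y+(b*z))*0) -> 0; overall: ((y+(b*z))*0) -> 0
Fixed point: 0

Answer: 0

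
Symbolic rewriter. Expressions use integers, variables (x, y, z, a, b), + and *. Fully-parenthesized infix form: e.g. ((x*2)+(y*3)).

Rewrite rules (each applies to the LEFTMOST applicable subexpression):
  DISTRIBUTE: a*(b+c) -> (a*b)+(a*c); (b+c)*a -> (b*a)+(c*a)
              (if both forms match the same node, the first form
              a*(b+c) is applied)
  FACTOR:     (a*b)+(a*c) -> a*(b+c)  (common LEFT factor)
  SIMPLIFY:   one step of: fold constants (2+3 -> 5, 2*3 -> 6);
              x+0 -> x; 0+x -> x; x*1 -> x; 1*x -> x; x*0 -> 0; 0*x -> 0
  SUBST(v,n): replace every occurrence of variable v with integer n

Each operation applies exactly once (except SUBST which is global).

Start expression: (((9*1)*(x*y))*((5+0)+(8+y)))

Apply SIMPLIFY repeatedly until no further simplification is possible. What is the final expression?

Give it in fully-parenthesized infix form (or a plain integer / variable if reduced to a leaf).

Start: (((9*1)*(x*y))*((5+0)+(8+y)))
Step 1: at LL: (9*1) -> 9; overall: (((9*1)*(x*y))*((5+0)+(8+y))) -> ((9*(x*y))*((5+0)+(8+y)))
Step 2: at RL: (5+0) -> 5; overall: ((9*(x*y))*((5+0)+(8+y))) -> ((9*(x*y))*(5+(8+y)))
Fixed point: ((9*(x*y))*(5+(8+y)))

Answer: ((9*(x*y))*(5+(8+y)))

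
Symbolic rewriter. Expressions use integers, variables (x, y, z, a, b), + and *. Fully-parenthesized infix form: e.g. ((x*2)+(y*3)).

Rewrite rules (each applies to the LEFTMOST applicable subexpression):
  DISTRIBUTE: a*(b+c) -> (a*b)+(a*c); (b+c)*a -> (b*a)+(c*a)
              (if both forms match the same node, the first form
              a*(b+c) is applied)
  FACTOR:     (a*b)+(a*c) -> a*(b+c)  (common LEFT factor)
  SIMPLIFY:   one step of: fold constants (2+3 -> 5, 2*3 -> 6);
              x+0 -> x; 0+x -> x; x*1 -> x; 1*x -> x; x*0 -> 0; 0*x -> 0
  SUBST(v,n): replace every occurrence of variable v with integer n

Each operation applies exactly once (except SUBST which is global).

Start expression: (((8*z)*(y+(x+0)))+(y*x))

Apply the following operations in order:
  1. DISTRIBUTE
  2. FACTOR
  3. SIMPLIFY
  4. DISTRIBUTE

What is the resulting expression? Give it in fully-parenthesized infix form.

Answer: ((((8*z)*y)+((8*z)*x))+(y*x))

Derivation:
Start: (((8*z)*(y+(x+0)))+(y*x))
Apply DISTRIBUTE at L (target: ((8*z)*(y+(x+0)))): (((8*z)*(y+(x+0)))+(y*x)) -> ((((8*z)*y)+((8*z)*(x+0)))+(y*x))
Apply FACTOR at L (target: (((8*z)*y)+((8*z)*(x+0)))): ((((8*z)*y)+((8*z)*(x+0)))+(y*x)) -> (((8*z)*(y+(x+0)))+(y*x))
Apply SIMPLIFY at LRR (target: (x+0)): (((8*z)*(y+(x+0)))+(y*x)) -> (((8*z)*(y+x))+(y*x))
Apply DISTRIBUTE at L (target: ((8*z)*(y+x))): (((8*z)*(y+x))+(y*x)) -> ((((8*z)*y)+((8*z)*x))+(y*x))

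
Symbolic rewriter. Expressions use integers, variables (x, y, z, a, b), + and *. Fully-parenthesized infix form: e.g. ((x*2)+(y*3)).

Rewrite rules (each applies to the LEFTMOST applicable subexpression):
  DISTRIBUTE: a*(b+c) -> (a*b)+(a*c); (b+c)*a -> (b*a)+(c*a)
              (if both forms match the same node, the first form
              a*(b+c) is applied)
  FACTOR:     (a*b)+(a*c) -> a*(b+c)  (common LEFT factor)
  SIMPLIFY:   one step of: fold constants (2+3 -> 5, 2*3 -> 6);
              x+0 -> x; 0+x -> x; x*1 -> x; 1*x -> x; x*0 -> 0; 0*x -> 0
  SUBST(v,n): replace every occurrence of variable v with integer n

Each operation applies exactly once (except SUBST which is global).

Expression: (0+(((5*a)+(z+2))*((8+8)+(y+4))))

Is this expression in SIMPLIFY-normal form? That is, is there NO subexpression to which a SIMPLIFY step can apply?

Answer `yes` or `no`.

Expression: (0+(((5*a)+(z+2))*((8+8)+(y+4))))
Scanning for simplifiable subexpressions (pre-order)...
  at root: (0+(((5*a)+(z+2))*((8+8)+(y+4)))) (SIMPLIFIABLE)
  at R: (((5*a)+(z+2))*((8+8)+(y+4))) (not simplifiable)
  at RL: ((5*a)+(z+2)) (not simplifiable)
  at RLL: (5*a) (not simplifiable)
  at RLR: (z+2) (not simplifiable)
  at RR: ((8+8)+(y+4)) (not simplifiable)
  at RRL: (8+8) (SIMPLIFIABLE)
  at RRR: (y+4) (not simplifiable)
Found simplifiable subexpr at path root: (0+(((5*a)+(z+2))*((8+8)+(y+4))))
One SIMPLIFY step would give: (((5*a)+(z+2))*((8+8)+(y+4)))
-> NOT in normal form.

Answer: no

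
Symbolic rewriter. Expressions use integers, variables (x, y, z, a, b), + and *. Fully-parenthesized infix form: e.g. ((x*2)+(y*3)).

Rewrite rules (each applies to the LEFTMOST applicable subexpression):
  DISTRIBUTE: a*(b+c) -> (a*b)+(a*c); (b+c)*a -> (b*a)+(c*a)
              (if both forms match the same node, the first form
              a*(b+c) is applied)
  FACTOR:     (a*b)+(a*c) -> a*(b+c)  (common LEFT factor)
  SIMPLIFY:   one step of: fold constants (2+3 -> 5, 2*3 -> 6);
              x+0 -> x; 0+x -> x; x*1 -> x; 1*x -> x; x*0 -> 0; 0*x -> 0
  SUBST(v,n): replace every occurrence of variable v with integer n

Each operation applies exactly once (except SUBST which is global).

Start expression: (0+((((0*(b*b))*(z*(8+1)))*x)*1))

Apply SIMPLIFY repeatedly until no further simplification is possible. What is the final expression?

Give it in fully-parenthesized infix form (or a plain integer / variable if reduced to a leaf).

Start: (0+((((0*(b*b))*(z*(8+1)))*x)*1))
Step 1: at root: (0+((((0*(b*b))*(z*(8+1)))*x)*1)) -> ((((0*(b*b))*(z*(8+1)))*x)*1); overall: (0+((((0*(b*b))*(z*(8+1)))*x)*1)) -> ((((0*(b*b))*(z*(8+1)))*x)*1)
Step 2: at root: ((((0*(b*b))*(z*(8+1)))*x)*1) -> (((0*(b*b))*(z*(8+1)))*x); overall: ((((0*(b*b))*(z*(8+1)))*x)*1) -> (((0*(b*b))*(z*(8+1)))*x)
Step 3: at LL: (0*(b*b)) -> 0; overall: (((0*(b*b))*(z*(8+1)))*x) -> ((0*(z*(8+1)))*x)
Step 4: at L: (0*(z*(8+1))) -> 0; overall: ((0*(z*(8+1)))*x) -> (0*x)
Step 5: at root: (0*x) -> 0; overall: (0*x) -> 0
Fixed point: 0

Answer: 0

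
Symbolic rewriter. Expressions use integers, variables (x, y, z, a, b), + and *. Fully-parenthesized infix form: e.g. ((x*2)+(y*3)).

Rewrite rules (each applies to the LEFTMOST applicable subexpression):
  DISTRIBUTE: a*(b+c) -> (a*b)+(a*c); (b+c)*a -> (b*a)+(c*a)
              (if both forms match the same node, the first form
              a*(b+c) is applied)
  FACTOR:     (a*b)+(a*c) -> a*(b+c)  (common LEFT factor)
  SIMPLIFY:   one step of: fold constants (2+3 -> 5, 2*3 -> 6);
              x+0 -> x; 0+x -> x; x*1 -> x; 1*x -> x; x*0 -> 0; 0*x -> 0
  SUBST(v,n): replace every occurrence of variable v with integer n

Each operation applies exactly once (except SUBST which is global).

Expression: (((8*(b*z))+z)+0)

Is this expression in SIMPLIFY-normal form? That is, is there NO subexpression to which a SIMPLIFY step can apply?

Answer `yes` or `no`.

Expression: (((8*(b*z))+z)+0)
Scanning for simplifiable subexpressions (pre-order)...
  at root: (((8*(b*z))+z)+0) (SIMPLIFIABLE)
  at L: ((8*(b*z))+z) (not simplifiable)
  at LL: (8*(b*z)) (not simplifiable)
  at LLR: (b*z) (not simplifiable)
Found simplifiable subexpr at path root: (((8*(b*z))+z)+0)
One SIMPLIFY step would give: ((8*(b*z))+z)
-> NOT in normal form.

Answer: no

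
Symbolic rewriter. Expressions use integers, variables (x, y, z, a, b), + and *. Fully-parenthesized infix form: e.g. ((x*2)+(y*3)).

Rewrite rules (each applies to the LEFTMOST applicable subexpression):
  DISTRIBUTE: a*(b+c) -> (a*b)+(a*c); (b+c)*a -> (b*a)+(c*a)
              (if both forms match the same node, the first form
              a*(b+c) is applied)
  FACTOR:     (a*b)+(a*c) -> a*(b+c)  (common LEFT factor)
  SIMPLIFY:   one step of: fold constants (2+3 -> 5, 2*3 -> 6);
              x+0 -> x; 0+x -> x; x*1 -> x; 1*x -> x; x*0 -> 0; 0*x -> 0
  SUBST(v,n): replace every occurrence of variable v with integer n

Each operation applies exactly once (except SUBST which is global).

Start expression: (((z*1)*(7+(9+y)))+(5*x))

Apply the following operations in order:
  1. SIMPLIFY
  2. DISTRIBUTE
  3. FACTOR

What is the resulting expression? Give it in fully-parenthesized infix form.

Answer: ((z*(7+(9+y)))+(5*x))

Derivation:
Start: (((z*1)*(7+(9+y)))+(5*x))
Apply SIMPLIFY at LL (target: (z*1)): (((z*1)*(7+(9+y)))+(5*x)) -> ((z*(7+(9+y)))+(5*x))
Apply DISTRIBUTE at L (target: (z*(7+(9+y)))): ((z*(7+(9+y)))+(5*x)) -> (((z*7)+(z*(9+y)))+(5*x))
Apply FACTOR at L (target: ((z*7)+(z*(9+y)))): (((z*7)+(z*(9+y)))+(5*x)) -> ((z*(7+(9+y)))+(5*x))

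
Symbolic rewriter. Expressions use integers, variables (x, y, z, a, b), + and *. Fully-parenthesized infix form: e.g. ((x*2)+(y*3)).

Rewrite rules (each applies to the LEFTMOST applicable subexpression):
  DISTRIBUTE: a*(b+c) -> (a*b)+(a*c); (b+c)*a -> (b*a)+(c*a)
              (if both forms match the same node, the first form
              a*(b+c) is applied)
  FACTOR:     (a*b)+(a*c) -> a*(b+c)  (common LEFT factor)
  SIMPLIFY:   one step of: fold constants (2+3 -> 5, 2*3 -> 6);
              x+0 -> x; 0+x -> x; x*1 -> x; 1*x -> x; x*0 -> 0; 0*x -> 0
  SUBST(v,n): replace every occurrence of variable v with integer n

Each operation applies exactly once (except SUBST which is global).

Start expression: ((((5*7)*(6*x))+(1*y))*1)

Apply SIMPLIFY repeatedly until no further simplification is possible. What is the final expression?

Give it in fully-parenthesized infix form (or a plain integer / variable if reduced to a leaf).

Answer: ((35*(6*x))+y)

Derivation:
Start: ((((5*7)*(6*x))+(1*y))*1)
Step 1: at root: ((((5*7)*(6*x))+(1*y))*1) -> (((5*7)*(6*x))+(1*y)); overall: ((((5*7)*(6*x))+(1*y))*1) -> (((5*7)*(6*x))+(1*y))
Step 2: at LL: (5*7) -> 35; overall: (((5*7)*(6*x))+(1*y)) -> ((35*(6*x))+(1*y))
Step 3: at R: (1*y) -> y; overall: ((35*(6*x))+(1*y)) -> ((35*(6*x))+y)
Fixed point: ((35*(6*x))+y)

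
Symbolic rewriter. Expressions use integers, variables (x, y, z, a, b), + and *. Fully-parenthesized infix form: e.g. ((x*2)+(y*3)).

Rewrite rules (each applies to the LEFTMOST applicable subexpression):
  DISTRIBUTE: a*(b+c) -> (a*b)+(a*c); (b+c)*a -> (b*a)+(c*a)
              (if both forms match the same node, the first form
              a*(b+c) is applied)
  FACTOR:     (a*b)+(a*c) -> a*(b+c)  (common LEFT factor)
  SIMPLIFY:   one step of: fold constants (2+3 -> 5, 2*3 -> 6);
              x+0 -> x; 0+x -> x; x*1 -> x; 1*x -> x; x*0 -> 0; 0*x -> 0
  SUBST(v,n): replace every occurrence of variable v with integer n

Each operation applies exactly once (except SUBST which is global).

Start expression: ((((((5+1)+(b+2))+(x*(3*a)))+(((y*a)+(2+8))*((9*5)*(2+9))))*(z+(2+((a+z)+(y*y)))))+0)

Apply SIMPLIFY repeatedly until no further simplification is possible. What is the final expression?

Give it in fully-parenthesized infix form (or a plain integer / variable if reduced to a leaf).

Start: ((((((5+1)+(b+2))+(x*(3*a)))+(((y*a)+(2+8))*((9*5)*(2+9))))*(z+(2+((a+z)+(y*y)))))+0)
Step 1: at root: ((((((5+1)+(b+2))+(x*(3*a)))+(((y*a)+(2+8))*((9*5)*(2+9))))*(z+(2+((a+z)+(y*y)))))+0) -> (((((5+1)+(b+2))+(x*(3*a)))+(((y*a)+(2+8))*((9*5)*(2+9))))*(z+(2+((a+z)+(y*y))))); overall: ((((((5+1)+(b+2))+(x*(3*a)))+(((y*a)+(2+8))*((9*5)*(2+9))))*(z+(2+((a+z)+(y*y)))))+0) -> (((((5+1)+(b+2))+(x*(3*a)))+(((y*a)+(2+8))*((9*5)*(2+9))))*(z+(2+((a+z)+(y*y)))))
Step 2: at LLLL: (5+1) -> 6; overall: (((((5+1)+(b+2))+(x*(3*a)))+(((y*a)+(2+8))*((9*5)*(2+9))))*(z+(2+((a+z)+(y*y))))) -> ((((6+(b+2))+(x*(3*a)))+(((y*a)+(2+8))*((9*5)*(2+9))))*(z+(2+((a+z)+(y*y)))))
Step 3: at LRLR: (2+8) -> 10; overall: ((((6+(b+2))+(x*(3*a)))+(((y*a)+(2+8))*((9*5)*(2+9))))*(z+(2+((a+z)+(y*y))))) -> ((((6+(b+2))+(x*(3*a)))+(((y*a)+10)*((9*5)*(2+9))))*(z+(2+((a+z)+(y*y)))))
Step 4: at LRRL: (9*5) -> 45; overall: ((((6+(b+2))+(x*(3*a)))+(((y*a)+10)*((9*5)*(2+9))))*(z+(2+((a+z)+(y*y))))) -> ((((6+(b+2))+(x*(3*a)))+(((y*a)+10)*(45*(2+9))))*(z+(2+((a+z)+(y*y)))))
Step 5: at LRRR: (2+9) -> 11; overall: ((((6+(b+2))+(x*(3*a)))+(((y*a)+10)*(45*(2+9))))*(z+(2+((a+z)+(y*y))))) -> ((((6+(b+2))+(x*(3*a)))+(((y*a)+10)*(45*11)))*(z+(2+((a+z)+(y*y)))))
Step 6: at LRR: (45*11) -> 495; overall: ((((6+(b+2))+(x*(3*a)))+(((y*a)+10)*(45*11)))*(z+(2+((a+z)+(y*y))))) -> ((((6+(b+2))+(x*(3*a)))+(((y*a)+10)*495))*(z+(2+((a+z)+(y*y)))))
Fixed point: ((((6+(b+2))+(x*(3*a)))+(((y*a)+10)*495))*(z+(2+((a+z)+(y*y)))))

Answer: ((((6+(b+2))+(x*(3*a)))+(((y*a)+10)*495))*(z+(2+((a+z)+(y*y)))))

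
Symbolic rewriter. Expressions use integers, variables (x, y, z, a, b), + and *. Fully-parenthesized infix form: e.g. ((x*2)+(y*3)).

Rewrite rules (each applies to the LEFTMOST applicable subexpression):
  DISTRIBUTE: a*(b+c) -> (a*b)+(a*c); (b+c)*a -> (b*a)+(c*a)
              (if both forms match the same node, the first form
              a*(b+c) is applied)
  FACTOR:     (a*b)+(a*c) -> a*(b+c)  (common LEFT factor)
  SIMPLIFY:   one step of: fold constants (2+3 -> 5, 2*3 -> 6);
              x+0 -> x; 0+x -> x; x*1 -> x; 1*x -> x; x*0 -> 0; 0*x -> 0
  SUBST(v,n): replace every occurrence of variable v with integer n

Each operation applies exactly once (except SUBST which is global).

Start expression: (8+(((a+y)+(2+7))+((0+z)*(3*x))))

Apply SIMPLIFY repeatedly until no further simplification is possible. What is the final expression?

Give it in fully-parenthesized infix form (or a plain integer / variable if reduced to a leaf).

Start: (8+(((a+y)+(2+7))+((0+z)*(3*x))))
Step 1: at RLR: (2+7) -> 9; overall: (8+(((a+y)+(2+7))+((0+z)*(3*x)))) -> (8+(((a+y)+9)+((0+z)*(3*x))))
Step 2: at RRL: (0+z) -> z; overall: (8+(((a+y)+9)+((0+z)*(3*x)))) -> (8+(((a+y)+9)+(z*(3*x))))
Fixed point: (8+(((a+y)+9)+(z*(3*x))))

Answer: (8+(((a+y)+9)+(z*(3*x))))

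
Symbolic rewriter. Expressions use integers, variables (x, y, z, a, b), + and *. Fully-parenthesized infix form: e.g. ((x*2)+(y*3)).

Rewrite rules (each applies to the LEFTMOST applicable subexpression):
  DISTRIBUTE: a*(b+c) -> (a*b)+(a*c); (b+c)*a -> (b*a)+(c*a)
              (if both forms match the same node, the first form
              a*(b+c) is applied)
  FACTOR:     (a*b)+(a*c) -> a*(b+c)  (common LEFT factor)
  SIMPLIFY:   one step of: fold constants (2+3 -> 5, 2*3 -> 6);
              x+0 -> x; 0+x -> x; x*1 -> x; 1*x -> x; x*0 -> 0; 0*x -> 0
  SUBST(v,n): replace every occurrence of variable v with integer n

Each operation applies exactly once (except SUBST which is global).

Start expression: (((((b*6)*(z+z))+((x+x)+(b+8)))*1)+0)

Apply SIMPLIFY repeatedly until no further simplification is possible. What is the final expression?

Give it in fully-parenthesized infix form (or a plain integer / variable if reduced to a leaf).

Answer: (((b*6)*(z+z))+((x+x)+(b+8)))

Derivation:
Start: (((((b*6)*(z+z))+((x+x)+(b+8)))*1)+0)
Step 1: at root: (((((b*6)*(z+z))+((x+x)+(b+8)))*1)+0) -> ((((b*6)*(z+z))+((x+x)+(b+8)))*1); overall: (((((b*6)*(z+z))+((x+x)+(b+8)))*1)+0) -> ((((b*6)*(z+z))+((x+x)+(b+8)))*1)
Step 2: at root: ((((b*6)*(z+z))+((x+x)+(b+8)))*1) -> (((b*6)*(z+z))+((x+x)+(b+8))); overall: ((((b*6)*(z+z))+((x+x)+(b+8)))*1) -> (((b*6)*(z+z))+((x+x)+(b+8)))
Fixed point: (((b*6)*(z+z))+((x+x)+(b+8)))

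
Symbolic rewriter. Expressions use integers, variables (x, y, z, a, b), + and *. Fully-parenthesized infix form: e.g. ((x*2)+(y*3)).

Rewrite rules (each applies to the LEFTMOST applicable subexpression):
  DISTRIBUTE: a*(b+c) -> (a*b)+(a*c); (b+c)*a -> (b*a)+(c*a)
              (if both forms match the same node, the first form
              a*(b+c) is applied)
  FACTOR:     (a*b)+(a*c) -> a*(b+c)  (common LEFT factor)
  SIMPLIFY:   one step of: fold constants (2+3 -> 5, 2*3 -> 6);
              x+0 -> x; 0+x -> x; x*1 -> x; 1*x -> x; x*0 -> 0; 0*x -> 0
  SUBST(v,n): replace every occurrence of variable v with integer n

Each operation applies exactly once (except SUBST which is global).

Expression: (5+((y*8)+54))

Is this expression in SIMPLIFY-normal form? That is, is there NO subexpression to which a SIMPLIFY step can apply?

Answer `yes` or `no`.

Expression: (5+((y*8)+54))
Scanning for simplifiable subexpressions (pre-order)...
  at root: (5+((y*8)+54)) (not simplifiable)
  at R: ((y*8)+54) (not simplifiable)
  at RL: (y*8) (not simplifiable)
Result: no simplifiable subexpression found -> normal form.

Answer: yes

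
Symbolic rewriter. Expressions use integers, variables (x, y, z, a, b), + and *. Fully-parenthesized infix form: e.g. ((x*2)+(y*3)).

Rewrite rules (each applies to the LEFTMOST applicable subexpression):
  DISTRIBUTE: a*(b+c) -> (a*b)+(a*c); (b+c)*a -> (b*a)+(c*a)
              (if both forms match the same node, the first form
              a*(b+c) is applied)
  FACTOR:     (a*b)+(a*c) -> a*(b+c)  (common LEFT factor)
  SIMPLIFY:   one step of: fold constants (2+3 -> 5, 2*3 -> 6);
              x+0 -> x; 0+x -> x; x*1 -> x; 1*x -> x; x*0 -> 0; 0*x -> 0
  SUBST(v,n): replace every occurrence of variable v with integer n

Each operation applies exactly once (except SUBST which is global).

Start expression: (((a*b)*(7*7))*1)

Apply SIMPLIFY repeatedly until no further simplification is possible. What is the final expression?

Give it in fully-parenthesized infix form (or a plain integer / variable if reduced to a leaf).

Answer: ((a*b)*49)

Derivation:
Start: (((a*b)*(7*7))*1)
Step 1: at root: (((a*b)*(7*7))*1) -> ((a*b)*(7*7)); overall: (((a*b)*(7*7))*1) -> ((a*b)*(7*7))
Step 2: at R: (7*7) -> 49; overall: ((a*b)*(7*7)) -> ((a*b)*49)
Fixed point: ((a*b)*49)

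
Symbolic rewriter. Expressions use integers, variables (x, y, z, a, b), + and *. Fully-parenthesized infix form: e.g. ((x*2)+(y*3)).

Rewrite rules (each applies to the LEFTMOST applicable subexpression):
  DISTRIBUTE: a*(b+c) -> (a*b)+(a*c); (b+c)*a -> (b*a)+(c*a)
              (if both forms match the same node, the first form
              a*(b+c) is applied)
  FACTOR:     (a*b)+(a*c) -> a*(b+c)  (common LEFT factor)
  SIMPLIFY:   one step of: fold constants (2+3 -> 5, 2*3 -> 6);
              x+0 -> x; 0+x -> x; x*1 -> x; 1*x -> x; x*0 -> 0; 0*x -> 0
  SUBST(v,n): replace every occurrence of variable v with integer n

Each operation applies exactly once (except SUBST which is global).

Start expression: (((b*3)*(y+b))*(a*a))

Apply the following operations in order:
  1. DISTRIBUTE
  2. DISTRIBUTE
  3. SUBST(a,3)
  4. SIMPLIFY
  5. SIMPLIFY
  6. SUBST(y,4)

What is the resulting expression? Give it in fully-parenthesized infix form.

Answer: ((((b*3)*4)*9)+(((b*3)*b)*9))

Derivation:
Start: (((b*3)*(y+b))*(a*a))
Apply DISTRIBUTE at L (target: ((b*3)*(y+b))): (((b*3)*(y+b))*(a*a)) -> ((((b*3)*y)+((b*3)*b))*(a*a))
Apply DISTRIBUTE at root (target: ((((b*3)*y)+((b*3)*b))*(a*a))): ((((b*3)*y)+((b*3)*b))*(a*a)) -> ((((b*3)*y)*(a*a))+(((b*3)*b)*(a*a)))
Apply SUBST(a,3): ((((b*3)*y)*(a*a))+(((b*3)*b)*(a*a))) -> ((((b*3)*y)*(3*3))+(((b*3)*b)*(3*3)))
Apply SIMPLIFY at LR (target: (3*3)): ((((b*3)*y)*(3*3))+(((b*3)*b)*(3*3))) -> ((((b*3)*y)*9)+(((b*3)*b)*(3*3)))
Apply SIMPLIFY at RR (target: (3*3)): ((((b*3)*y)*9)+(((b*3)*b)*(3*3))) -> ((((b*3)*y)*9)+(((b*3)*b)*9))
Apply SUBST(y,4): ((((b*3)*y)*9)+(((b*3)*b)*9)) -> ((((b*3)*4)*9)+(((b*3)*b)*9))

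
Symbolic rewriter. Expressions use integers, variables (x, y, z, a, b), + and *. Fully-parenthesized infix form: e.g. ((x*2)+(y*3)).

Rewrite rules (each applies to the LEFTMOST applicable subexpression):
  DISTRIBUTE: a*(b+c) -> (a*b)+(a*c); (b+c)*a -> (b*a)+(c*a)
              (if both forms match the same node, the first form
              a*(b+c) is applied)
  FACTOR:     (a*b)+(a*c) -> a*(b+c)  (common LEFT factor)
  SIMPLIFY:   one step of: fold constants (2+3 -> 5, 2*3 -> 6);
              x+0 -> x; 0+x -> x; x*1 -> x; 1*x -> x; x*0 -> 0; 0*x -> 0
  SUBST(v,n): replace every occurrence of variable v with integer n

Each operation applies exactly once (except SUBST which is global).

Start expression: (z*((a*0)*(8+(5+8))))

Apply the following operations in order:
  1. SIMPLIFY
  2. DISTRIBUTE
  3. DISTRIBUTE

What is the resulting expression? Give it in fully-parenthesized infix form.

Start: (z*((a*0)*(8+(5+8))))
Apply SIMPLIFY at RL (target: (a*0)): (z*((a*0)*(8+(5+8)))) -> (z*(0*(8+(5+8))))
Apply DISTRIBUTE at R (target: (0*(8+(5+8)))): (z*(0*(8+(5+8)))) -> (z*((0*8)+(0*(5+8))))
Apply DISTRIBUTE at root (target: (z*((0*8)+(0*(5+8))))): (z*((0*8)+(0*(5+8)))) -> ((z*(0*8))+(z*(0*(5+8))))

Answer: ((z*(0*8))+(z*(0*(5+8))))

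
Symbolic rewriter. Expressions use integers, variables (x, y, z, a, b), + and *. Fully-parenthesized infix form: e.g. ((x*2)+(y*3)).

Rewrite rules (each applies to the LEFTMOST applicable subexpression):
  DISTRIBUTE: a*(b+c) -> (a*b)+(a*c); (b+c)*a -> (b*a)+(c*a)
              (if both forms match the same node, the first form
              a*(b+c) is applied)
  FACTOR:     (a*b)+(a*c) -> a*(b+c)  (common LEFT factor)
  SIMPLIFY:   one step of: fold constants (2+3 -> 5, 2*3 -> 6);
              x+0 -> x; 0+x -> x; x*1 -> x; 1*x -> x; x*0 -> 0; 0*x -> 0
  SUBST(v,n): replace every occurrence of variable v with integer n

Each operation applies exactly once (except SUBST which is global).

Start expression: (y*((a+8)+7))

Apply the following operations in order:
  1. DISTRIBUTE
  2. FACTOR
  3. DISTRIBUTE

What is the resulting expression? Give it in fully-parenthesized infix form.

Answer: ((y*(a+8))+(y*7))

Derivation:
Start: (y*((a+8)+7))
Apply DISTRIBUTE at root (target: (y*((a+8)+7))): (y*((a+8)+7)) -> ((y*(a+8))+(y*7))
Apply FACTOR at root (target: ((y*(a+8))+(y*7))): ((y*(a+8))+(y*7)) -> (y*((a+8)+7))
Apply DISTRIBUTE at root (target: (y*((a+8)+7))): (y*((a+8)+7)) -> ((y*(a+8))+(y*7))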